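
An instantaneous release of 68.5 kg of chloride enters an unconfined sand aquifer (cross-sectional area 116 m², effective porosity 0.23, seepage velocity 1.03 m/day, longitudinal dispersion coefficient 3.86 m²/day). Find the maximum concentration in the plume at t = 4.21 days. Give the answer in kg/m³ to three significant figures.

The peak of an instantaneous 1D plume sits at x = vt; there the Gaussian factor is 1 and C_max = M/(n_e·A·√(4πDt)), where n_e·A is the pore area the mass is dissolved in.
√(4πDt) = √(4π × 3.86 × 4.21) = 14.29 m, so C_max = 68.5/(0.23 × 116 × 14.29) = 0.180 kg/m³.

0.180 kg/m³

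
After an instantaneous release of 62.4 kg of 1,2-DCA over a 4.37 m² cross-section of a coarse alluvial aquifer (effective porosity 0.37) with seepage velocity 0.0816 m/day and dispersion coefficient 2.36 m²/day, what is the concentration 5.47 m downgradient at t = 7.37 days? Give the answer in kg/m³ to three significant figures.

For an instantaneous plane source, C(x,t) = M/(n_e·A·√(4πDt)) · exp(−(x−vt)²/(4Dt)), with n_e·A the pore (flow) area.
Plume center vt = 0.0816 × 7.37 = 0.601392 m, so the well at 5.47 m is 4.868608 m downgradient of the peak.
√(4πDt) = 14.78 m, giving peak height M/(n_e·A·√(4πDt)) = 62.4/(0.37 × 4.37 × 14.78) = 2.611 kg/m³.
(x−vt)²/(4Dt) = (4.868608)²/(4 × 2.36 × 7.37) = 0.3407; exp(−0.3407) = 0.7113.
C = 2.611 × 0.7113 = 1.86 kg/m³.

1.86 kg/m³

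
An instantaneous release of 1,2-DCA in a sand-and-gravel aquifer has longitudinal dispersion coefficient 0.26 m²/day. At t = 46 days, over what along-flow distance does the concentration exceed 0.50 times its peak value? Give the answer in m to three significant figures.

11.5 m

The plume is Gaussian with σ = √(2Dt) = √(2 × 0.26 × 46) = 4.891 m.
C/C_peak = exp(−Δx²/(2σ²)) = 0.50 ⇒ Δx = σ·√(−2 ln 0.50) = 4.891 × 1.177 = 5.757 m.
Width = 2Δx = 11.5 m.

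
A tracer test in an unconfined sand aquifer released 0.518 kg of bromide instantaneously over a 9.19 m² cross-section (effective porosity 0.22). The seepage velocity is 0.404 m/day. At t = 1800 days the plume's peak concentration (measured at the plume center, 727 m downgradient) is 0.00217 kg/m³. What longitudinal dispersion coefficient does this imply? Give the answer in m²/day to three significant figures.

0.616 m²/day

At the plume center C_max = M/(n_e·A·√(4πDt)), so D = M²/(4πt·(n_e·A·C_max)²).
n_e·A·C_max = 0.22 × 9.19 × 0.00217 = 0.004387 kg/m.
D = 0.518²/(4π × 1800 × 0.004387²) = 0.616 m²/day.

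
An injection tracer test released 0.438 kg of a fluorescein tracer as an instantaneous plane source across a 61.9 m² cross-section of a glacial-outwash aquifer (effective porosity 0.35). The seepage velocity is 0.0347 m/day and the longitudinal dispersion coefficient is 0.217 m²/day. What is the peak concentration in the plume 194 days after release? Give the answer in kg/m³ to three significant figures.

The peak of an instantaneous 1D plume sits at x = vt; there the Gaussian factor is 1 and C_max = M/(n_e·A·√(4πDt)), where n_e·A is the pore area the mass is dissolved in.
√(4πDt) = √(4π × 0.217 × 194) = 23.00 m, so C_max = 0.438/(0.35 × 61.9 × 23.00) = 0.000879 kg/m³.

0.000879 kg/m³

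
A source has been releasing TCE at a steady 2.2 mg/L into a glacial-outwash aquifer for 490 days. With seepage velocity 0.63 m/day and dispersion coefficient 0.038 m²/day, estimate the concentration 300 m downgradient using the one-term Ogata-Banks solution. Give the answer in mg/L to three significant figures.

2.03 mg/L

For a continuous step input, C/C₀ ≈ ½·erfc((x−vt)/(2√(Dt))).
vt = 0.63 × 490 = 308.7 m and 2√(Dt) = 2√(0.038 × 490) = 8.630 m.
Argument (x−vt)/(2√(Dt)) = (300 − 308.7)/8.630 = -1.008; ½·erfc(-1.008) = 0.9230.
C = 2.2 × 0.9230 = 2.03 mg/L.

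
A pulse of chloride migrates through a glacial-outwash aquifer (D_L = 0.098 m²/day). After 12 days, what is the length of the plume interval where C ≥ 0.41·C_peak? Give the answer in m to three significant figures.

The plume is Gaussian with σ = √(2Dt) = √(2 × 0.098 × 12) = 1.534 m.
C/C_peak = exp(−Δx²/(2σ²)) = 0.41 ⇒ Δx = σ·√(−2 ln 0.41) = 1.534 × 1.335 = 2.048 m.
Width = 2Δx = 4.10 m.

4.10 m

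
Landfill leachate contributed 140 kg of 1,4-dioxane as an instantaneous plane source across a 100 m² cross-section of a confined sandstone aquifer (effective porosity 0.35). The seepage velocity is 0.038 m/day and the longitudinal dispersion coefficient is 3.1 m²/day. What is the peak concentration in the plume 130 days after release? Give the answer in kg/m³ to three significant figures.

0.0562 kg/m³

The peak of an instantaneous 1D plume sits at x = vt; there the Gaussian factor is 1 and C_max = M/(n_e·A·√(4πDt)), where n_e·A is the pore area the mass is dissolved in.
√(4πDt) = √(4π × 3.1 × 130) = 71.16 m, so C_max = 140/(0.35 × 100 × 71.16) = 0.0562 kg/m³.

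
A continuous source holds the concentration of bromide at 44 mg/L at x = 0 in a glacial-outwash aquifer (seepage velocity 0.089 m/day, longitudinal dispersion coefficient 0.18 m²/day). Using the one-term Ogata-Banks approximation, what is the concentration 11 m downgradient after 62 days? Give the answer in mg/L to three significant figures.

For a continuous step input, C/C₀ ≈ ½·erfc((x−vt)/(2√(Dt))).
vt = 0.089 × 62 = 5.518 m and 2√(Dt) = 2√(0.18 × 62) = 6.681 m.
Argument (x−vt)/(2√(Dt)) = (11 − 5.518)/6.681 = 0.8205; ½·erfc(0.8205) = 0.1230.
C = 44 × 0.1230 = 5.41 mg/L.

5.41 mg/L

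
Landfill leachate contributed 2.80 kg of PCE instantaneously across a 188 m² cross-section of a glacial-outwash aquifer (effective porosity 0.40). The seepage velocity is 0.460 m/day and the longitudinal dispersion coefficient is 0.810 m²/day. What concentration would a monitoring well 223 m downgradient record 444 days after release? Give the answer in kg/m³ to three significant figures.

For an instantaneous plane source, C(x,t) = M/(n_e·A·√(4πDt)) · exp(−(x−vt)²/(4Dt)), with n_e·A the pore (flow) area.
Plume center vt = 0.460 × 444 = 204.24 m, so the well at 223 m is 18.76 m downgradient of the peak.
√(4πDt) = 67.23 m, giving peak height M/(n_e·A·√(4πDt)) = 2.80/(0.40 × 188 × 67.23) = 0.0005538 kg/m³.
(x−vt)²/(4Dt) = (18.76)²/(4 × 0.810 × 444) = 0.2446; exp(−0.2446) = 0.7830.
C = 0.0005538 × 0.7830 = 0.000434 kg/m³.

0.000434 kg/m³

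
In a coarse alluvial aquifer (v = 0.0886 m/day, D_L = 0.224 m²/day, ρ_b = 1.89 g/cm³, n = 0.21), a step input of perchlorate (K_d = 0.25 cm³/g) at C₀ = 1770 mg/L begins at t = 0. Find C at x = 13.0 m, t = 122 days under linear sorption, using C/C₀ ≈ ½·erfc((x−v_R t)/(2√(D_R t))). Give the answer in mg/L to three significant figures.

16.2 mg/L

Retardation factor R = 1 + ρ_b·K_d/n = 1 + 1.89 × 0.25/0.21 = 3.250.
Sorption retards both mechanisms: v_R = v/R = 0.02726 m/day, D_R = D/R = 0.06892 m²/day.
v_R·t = 0.02726 × 122 = 3.32572 m; 2√(D_R t) = 5.799 m; argument = (13.0 − 3.32572)/5.799 = 1.668.
C = C₀ × ½·erfc(1.668) = 1770 × 0.009164 = 16.2 mg/L.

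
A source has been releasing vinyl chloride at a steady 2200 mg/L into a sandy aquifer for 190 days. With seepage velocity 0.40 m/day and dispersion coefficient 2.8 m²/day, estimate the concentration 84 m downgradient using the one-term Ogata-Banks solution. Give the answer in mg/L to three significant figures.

For a continuous step input, C/C₀ ≈ ½·erfc((x−vt)/(2√(Dt))).
vt = 0.40 × 190 = 76 m and 2√(Dt) = 2√(2.8 × 190) = 46.13 m.
Argument (x−vt)/(2√(Dt)) = (84 − 76)/46.13 = 0.1734; ½·erfc(0.1734) = 0.4031.
C = 2200 × 0.4031 = 887 mg/L.

887 mg/L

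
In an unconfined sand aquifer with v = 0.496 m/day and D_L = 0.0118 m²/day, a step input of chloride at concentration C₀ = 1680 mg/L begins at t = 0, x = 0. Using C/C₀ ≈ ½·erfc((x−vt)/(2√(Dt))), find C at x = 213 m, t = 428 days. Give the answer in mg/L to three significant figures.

For a continuous step input, C/C₀ ≈ ½·erfc((x−vt)/(2√(Dt))).
vt = 0.496 × 428 = 212.288 m and 2√(Dt) = 2√(0.0118 × 428) = 4.495 m.
Argument (x−vt)/(2√(Dt)) = (213 − 212.288)/4.495 = 0.1584; ½·erfc(0.1584) = 0.4114.
C = 1680 × 0.4114 = 691 mg/L.

691 mg/L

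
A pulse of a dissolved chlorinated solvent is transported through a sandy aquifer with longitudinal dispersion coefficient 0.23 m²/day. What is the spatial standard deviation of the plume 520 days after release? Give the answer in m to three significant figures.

15.5 m

Dispersive spreading gives a Gaussian with σ² = 2Dt; advection only shifts the center.
σ = √(2 × 0.23 × 520) = 15.5 m.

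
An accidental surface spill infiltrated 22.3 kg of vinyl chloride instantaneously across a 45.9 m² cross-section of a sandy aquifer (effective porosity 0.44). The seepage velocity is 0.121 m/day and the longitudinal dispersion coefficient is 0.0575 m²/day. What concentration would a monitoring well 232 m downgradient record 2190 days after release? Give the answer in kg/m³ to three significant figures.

0.00320 kg/m³

For an instantaneous plane source, C(x,t) = M/(n_e·A·√(4πDt)) · exp(−(x−vt)²/(4Dt)), with n_e·A the pore (flow) area.
Plume center vt = 0.121 × 2190 = 264.99 m, so the well at 232 m is 32.99 m upgradient of the peak.
√(4πDt) = 39.78 m, giving peak height M/(n_e·A·√(4πDt)) = 22.3/(0.44 × 45.9 × 39.78) = 0.02776 kg/m³.
(x−vt)²/(4Dt) = (-32.99)²/(4 × 0.0575 × 2190) = 2.161; exp(−2.161) = 0.1152.
C = 0.02776 × 0.1152 = 0.00320 kg/m³.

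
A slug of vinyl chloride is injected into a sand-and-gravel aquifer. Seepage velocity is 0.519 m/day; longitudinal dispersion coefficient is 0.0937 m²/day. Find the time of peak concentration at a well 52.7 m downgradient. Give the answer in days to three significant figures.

101 days

For the 1D instantaneous-source solution, setting ∂C/∂t = 0 at fixed x gives v²t² + 2Dt − x² = 0, so t = (√(D² + v²x²) − D)/v².
√(D² + v²x²) = √(0.0937² + 0.519² × 52.7²) = 27.35; v² = 0.269361.
t = (27.35 − 0.0937)/0.269361 = 101 days (vs. the pure-advection estimate x/v = 102 d).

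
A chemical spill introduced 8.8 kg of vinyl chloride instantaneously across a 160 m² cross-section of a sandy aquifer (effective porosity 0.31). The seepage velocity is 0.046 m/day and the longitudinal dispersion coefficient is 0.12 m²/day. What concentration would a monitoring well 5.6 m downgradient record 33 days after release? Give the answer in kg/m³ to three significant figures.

For an instantaneous plane source, C(x,t) = M/(n_e·A·√(4πDt)) · exp(−(x−vt)²/(4Dt)), with n_e·A the pore (flow) area.
Plume center vt = 0.046 × 33 = 1.518 m, so the well at 5.6 m is 4.082 m downgradient of the peak.
√(4πDt) = 7.054 m, giving peak height M/(n_e·A·√(4πDt)) = 8.8/(0.31 × 160 × 7.054) = 0.02515 kg/m³.
(x−vt)²/(4Dt) = (4.082)²/(4 × 0.12 × 33) = 1.052; exp(−1.052) = 0.3492.
C = 0.02515 × 0.3492 = 0.00878 kg/m³.

0.00878 kg/m³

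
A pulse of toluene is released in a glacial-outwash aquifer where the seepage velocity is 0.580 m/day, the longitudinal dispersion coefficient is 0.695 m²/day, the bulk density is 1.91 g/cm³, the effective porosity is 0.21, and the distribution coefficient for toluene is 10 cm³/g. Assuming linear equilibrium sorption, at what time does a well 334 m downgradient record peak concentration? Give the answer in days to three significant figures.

Retardation factor R = 1 + ρ_b·K_d/n = 1 + 1.91 × 10/0.21 = 91.95.
Sorption retards both mechanisms: v_R = v/R = 0.006308 m/day, D_R = D/R = 0.007558 m²/day.
Peak time from v_R²t² + 2D_R t − x² = 0: t = (√(D_R² + v_R²x²) − D_R)/v_R².
√(D_R² + v_R²x²) = √(0.007558² + 0.006308² × 334²) = 2.107; v_R² = 3.979e-05.
t = (2.107 − 0.007558)/3.979e-05 = 52800 days.

52800 days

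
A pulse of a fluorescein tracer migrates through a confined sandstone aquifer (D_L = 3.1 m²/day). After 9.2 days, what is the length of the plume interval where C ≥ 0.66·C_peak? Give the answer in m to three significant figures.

The plume is Gaussian with σ = √(2Dt) = √(2 × 3.1 × 9.2) = 7.552 m.
C/C_peak = exp(−Δx²/(2σ²)) = 0.66 ⇒ Δx = σ·√(−2 ln 0.66) = 7.552 × 0.9116 = 6.884 m.
Width = 2Δx = 13.8 m.

13.8 m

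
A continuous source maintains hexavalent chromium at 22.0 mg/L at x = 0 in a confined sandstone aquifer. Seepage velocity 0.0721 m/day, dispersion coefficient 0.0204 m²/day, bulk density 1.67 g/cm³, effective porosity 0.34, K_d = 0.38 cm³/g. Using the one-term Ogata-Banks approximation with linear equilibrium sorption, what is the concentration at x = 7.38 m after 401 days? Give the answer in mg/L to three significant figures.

19.2 mg/L

Retardation factor R = 1 + ρ_b·K_d/n = 1 + 1.67 × 0.38/0.34 = 2.866.
Sorption retards both mechanisms: v_R = v/R = 0.02516 m/day, D_R = D/R = 0.007118 m²/day.
v_R·t = 0.02516 × 401 = 10.08916 m; 2√(D_R t) = 3.379 m; argument = (7.38 − 10.08916)/3.379 = -0.8018.
C = C₀ × ½·erfc(-0.8018) = 22.0 × 0.8716 = 19.2 mg/L.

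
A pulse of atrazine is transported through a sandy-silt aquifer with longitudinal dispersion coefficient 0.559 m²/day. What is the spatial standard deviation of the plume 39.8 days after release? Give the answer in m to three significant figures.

6.67 m

Dispersive spreading gives a Gaussian with σ² = 2Dt; advection only shifts the center.
σ = √(2 × 0.559 × 39.8) = 6.67 m.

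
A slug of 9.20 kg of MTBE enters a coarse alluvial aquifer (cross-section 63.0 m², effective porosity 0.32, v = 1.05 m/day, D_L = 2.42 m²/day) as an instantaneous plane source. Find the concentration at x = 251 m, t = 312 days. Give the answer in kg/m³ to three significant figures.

0.000671 kg/m³

For an instantaneous plane source, C(x,t) = M/(n_e·A·√(4πDt)) · exp(−(x−vt)²/(4Dt)), with n_e·A the pore (flow) area.
Plume center vt = 1.05 × 312 = 327.6 m, so the well at 251 m is 76.6 m upgradient of the peak.
√(4πDt) = 97.41 m, giving peak height M/(n_e·A·√(4πDt)) = 9.20/(0.32 × 63.0 × 97.41) = 0.004685 kg/m³.
(x−vt)²/(4Dt) = (-76.6)²/(4 × 2.42 × 312) = 1.943; exp(−1.943) = 0.1433.
C = 0.004685 × 0.1433 = 0.000671 kg/m³.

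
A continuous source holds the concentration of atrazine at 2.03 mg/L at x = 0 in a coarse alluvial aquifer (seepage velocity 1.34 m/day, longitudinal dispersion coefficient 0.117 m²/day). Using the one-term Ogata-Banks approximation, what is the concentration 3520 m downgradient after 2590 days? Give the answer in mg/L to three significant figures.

For a continuous step input, C/C₀ ≈ ½·erfc((x−vt)/(2√(Dt))).
vt = 1.34 × 2590 = 3470.6 m and 2√(Dt) = 2√(0.117 × 2590) = 34.82 m.
Argument (x−vt)/(2√(Dt)) = (3520 − 3470.6)/34.82 = 1.419; ½·erfc(1.419) = 0.02239.
C = 2.03 × 0.02239 = 0.0455 mg/L.

0.0455 mg/L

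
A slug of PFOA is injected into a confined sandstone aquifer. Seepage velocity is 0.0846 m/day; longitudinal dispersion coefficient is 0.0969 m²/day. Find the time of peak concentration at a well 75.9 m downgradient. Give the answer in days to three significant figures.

For the 1D instantaneous-source solution, setting ∂C/∂t = 0 at fixed x gives v²t² + 2Dt − x² = 0, so t = (√(D² + v²x²) − D)/v².
√(D² + v²x²) = √(0.0969² + 0.0846² × 75.9²) = 6.422; v² = 0.00715716.
t = (6.422 − 0.0969)/0.00715716 = 884 days (vs. the pure-advection estimate x/v = 897 d).

884 days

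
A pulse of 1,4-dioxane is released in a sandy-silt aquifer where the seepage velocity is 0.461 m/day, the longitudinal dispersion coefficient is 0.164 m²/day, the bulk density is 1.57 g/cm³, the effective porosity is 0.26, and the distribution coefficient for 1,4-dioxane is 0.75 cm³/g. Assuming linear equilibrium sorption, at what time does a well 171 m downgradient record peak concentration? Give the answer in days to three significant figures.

Retardation factor R = 1 + ρ_b·K_d/n = 1 + 1.57 × 0.75/0.26 = 5.529.
Sorption retards both mechanisms: v_R = v/R = 0.08338 m/day, D_R = D/R = 0.02966 m²/day.
Peak time from v_R²t² + 2D_R t − x² = 0: t = (√(D_R² + v_R²x²) − D_R)/v_R².
√(D_R² + v_R²x²) = √(0.02966² + 0.08338² × 171²) = 14.26; v_R² = 0.006952.
t = (14.26 − 0.02966)/0.006952 = 2050 days.

2050 days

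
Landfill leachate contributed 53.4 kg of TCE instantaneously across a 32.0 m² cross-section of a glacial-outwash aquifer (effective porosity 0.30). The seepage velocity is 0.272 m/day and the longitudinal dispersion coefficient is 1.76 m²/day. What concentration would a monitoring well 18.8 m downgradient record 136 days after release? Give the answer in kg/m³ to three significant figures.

0.0718 kg/m³

For an instantaneous plane source, C(x,t) = M/(n_e·A·√(4πDt)) · exp(−(x−vt)²/(4Dt)), with n_e·A the pore (flow) area.
Plume center vt = 0.272 × 136 = 36.992 m, so the well at 18.8 m is 18.192 m upgradient of the peak.
√(4πDt) = 54.84 m, giving peak height M/(n_e·A·√(4πDt)) = 53.4/(0.30 × 32.0 × 54.84) = 0.1014 kg/m³.
(x−vt)²/(4Dt) = (-18.192)²/(4 × 1.76 × 136) = 0.3457; exp(−0.3457) = 0.7077.
C = 0.1014 × 0.7077 = 0.0718 kg/m³.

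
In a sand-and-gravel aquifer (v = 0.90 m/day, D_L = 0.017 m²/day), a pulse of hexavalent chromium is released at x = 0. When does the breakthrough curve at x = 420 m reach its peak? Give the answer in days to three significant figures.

For the 1D instantaneous-source solution, setting ∂C/∂t = 0 at fixed x gives v²t² + 2Dt − x² = 0, so t = (√(D² + v²x²) − D)/v².
√(D² + v²x²) = √(0.017² + 0.90² × 420²) = 378.0; v² = 0.81.
t = (378.0 − 0.017)/0.81 = 467 days (vs. the pure-advection estimate x/v = 467 d).

467 days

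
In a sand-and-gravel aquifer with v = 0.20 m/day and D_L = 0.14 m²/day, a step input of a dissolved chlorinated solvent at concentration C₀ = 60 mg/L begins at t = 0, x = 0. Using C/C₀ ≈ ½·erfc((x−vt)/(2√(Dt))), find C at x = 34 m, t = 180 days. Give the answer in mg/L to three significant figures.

For a continuous step input, C/C₀ ≈ ½·erfc((x−vt)/(2√(Dt))).
vt = 0.20 × 180 = 36 m and 2√(Dt) = 2√(0.14 × 180) = 10.04 m.
Argument (x−vt)/(2√(Dt)) = (34 − 36)/10.04 = -0.1992; ½·erfc(-0.1992) = 0.6109.
C = 60 × 0.6109 = 36.7 mg/L.

36.7 mg/L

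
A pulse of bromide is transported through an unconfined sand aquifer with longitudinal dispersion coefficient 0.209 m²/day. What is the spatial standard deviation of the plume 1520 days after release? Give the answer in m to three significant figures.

25.2 m

Dispersive spreading gives a Gaussian with σ² = 2Dt; advection only shifts the center.
σ = √(2 × 0.209 × 1520) = 25.2 m.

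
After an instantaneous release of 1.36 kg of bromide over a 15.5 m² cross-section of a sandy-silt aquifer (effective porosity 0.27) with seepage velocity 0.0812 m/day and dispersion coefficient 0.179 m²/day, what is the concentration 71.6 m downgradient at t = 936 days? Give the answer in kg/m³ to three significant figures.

For an instantaneous plane source, C(x,t) = M/(n_e·A·√(4πDt)) · exp(−(x−vt)²/(4Dt)), with n_e·A the pore (flow) area.
Plume center vt = 0.0812 × 936 = 76.0032 m, so the well at 71.6 m is 4.4032 m upgradient of the peak.
√(4πDt) = 45.88 m, giving peak height M/(n_e·A·√(4πDt)) = 1.36/(0.27 × 15.5 × 45.88) = 0.007083 kg/m³.
(x−vt)²/(4Dt) = (-4.4032)²/(4 × 0.179 × 936) = 0.02893; exp(−0.02893) = 0.9715.
C = 0.007083 × 0.9715 = 0.00688 kg/m³.

0.00688 kg/m³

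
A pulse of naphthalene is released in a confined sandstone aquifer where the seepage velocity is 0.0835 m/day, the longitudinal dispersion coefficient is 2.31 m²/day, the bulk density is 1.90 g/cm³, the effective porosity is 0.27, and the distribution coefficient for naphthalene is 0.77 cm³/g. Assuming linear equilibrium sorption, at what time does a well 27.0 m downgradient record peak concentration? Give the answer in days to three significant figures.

845 days

Retardation factor R = 1 + ρ_b·K_d/n = 1 + 1.90 × 0.77/0.27 = 6.419.
Sorption retards both mechanisms: v_R = v/R = 0.01301 m/day, D_R = D/R = 0.3599 m²/day.
Peak time from v_R²t² + 2D_R t − x² = 0: t = (√(D_R² + v_R²x²) − D_R)/v_R².
√(D_R² + v_R²x²) = √(0.3599² + 0.01301² × 27.0²) = 0.5029; v_R² = 0.0001693.
t = (0.5029 − 0.3599)/0.0001693 = 845 days.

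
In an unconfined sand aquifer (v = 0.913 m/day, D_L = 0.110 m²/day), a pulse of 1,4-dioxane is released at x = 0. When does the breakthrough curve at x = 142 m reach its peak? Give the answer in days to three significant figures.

155 days

For the 1D instantaneous-source solution, setting ∂C/∂t = 0 at fixed x gives v²t² + 2Dt − x² = 0, so t = (√(D² + v²x²) − D)/v².
√(D² + v²x²) = √(0.110² + 0.913² × 142²) = 129.6; v² = 0.833569.
t = (129.6 − 0.110)/0.833569 = 155 days (vs. the pure-advection estimate x/v = 156 d).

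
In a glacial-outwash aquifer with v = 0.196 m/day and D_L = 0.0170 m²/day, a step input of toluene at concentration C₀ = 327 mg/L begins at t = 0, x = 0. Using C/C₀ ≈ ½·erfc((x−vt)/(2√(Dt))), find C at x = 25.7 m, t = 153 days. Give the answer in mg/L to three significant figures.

317 mg/L

For a continuous step input, C/C₀ ≈ ½·erfc((x−vt)/(2√(Dt))).
vt = 0.196 × 153 = 29.988 m and 2√(Dt) = 2√(0.0170 × 153) = 3.226 m.
Argument (x−vt)/(2√(Dt)) = (25.7 − 29.988)/3.226 = -1.329; ½·erfc(-1.329) = 0.9699.
C = 327 × 0.9699 = 317 mg/L.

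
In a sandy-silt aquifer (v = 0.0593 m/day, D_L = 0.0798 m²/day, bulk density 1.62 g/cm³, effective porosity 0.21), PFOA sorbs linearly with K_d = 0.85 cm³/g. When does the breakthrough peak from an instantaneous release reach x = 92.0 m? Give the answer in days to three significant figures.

11600 days

Retardation factor R = 1 + ρ_b·K_d/n = 1 + 1.62 × 0.85/0.21 = 7.557.
Sorption retards both mechanisms: v_R = v/R = 0.007847 m/day, D_R = D/R = 0.01056 m²/day.
Peak time from v_R²t² + 2D_R t − x² = 0: t = (√(D_R² + v_R²x²) − D_R)/v_R².
√(D_R² + v_R²x²) = √(0.01056² + 0.007847² × 92.0²) = 0.7220; v_R² = 6.158e-05.
t = (0.7220 − 0.01056)/6.158e-05 = 11600 days.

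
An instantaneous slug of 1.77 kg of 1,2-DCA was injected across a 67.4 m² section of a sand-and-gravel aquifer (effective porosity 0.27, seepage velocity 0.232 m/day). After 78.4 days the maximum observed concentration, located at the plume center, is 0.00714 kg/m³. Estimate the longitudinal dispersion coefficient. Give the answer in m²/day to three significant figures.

0.188 m²/day

At the plume center C_max = M/(n_e·A·√(4πDt)), so D = M²/(4πt·(n_e·A·C_max)²).
n_e·A·C_max = 0.27 × 67.4 × 0.00714 = 0.1299 kg/m.
D = 1.77²/(4π × 78.4 × 0.1299²) = 0.188 m²/day.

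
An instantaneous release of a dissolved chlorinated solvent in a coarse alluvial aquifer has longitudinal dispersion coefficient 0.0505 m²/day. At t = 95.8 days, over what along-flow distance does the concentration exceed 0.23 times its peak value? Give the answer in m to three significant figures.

The plume is Gaussian with σ = √(2Dt) = √(2 × 0.0505 × 95.8) = 3.111 m.
C/C_peak = exp(−Δx²/(2σ²)) = 0.23 ⇒ Δx = σ·√(−2 ln 0.23) = 3.111 × 1.714 = 5.332 m.
Width = 2Δx = 10.7 m.

10.7 m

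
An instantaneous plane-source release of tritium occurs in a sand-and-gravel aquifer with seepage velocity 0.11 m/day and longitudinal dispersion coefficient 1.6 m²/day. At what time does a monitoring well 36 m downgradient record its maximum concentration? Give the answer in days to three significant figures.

221 days

For the 1D instantaneous-source solution, setting ∂C/∂t = 0 at fixed x gives v²t² + 2Dt − x² = 0, so t = (√(D² + v²x²) − D)/v².
√(D² + v²x²) = √(1.6² + 0.11² × 36²) = 4.271; v² = 0.0121.
t = (4.271 − 1.6)/0.0121 = 221 days (vs. the pure-advection estimate x/v = 327 d).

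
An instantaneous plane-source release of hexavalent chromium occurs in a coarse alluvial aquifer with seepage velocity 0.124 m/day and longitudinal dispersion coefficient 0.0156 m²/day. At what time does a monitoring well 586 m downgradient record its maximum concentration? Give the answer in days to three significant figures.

4720 days

For the 1D instantaneous-source solution, setting ∂C/∂t = 0 at fixed x gives v²t² + 2Dt − x² = 0, so t = (√(D² + v²x²) − D)/v².
√(D² + v²x²) = √(0.0156² + 0.124² × 586²) = 72.66; v² = 0.015376.
t = (72.66 − 0.0156)/0.015376 = 4720 days (vs. the pure-advection estimate x/v = 4730 d).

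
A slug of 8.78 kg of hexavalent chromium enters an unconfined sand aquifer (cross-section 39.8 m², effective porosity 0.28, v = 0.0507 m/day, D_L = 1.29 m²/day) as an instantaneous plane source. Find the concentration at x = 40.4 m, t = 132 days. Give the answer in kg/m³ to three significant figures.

0.00321 kg/m³

For an instantaneous plane source, C(x,t) = M/(n_e·A·√(4πDt)) · exp(−(x−vt)²/(4Dt)), with n_e·A the pore (flow) area.
Plume center vt = 0.0507 × 132 = 6.6924 m, so the well at 40.4 m is 33.7076 m downgradient of the peak.
√(4πDt) = 46.26 m, giving peak height M/(n_e·A·√(4πDt)) = 8.78/(0.28 × 39.8 × 46.26) = 0.01703 kg/m³.
(x−vt)²/(4Dt) = (33.7076)²/(4 × 1.29 × 132) = 1.668; exp(−1.668) = 0.1886.
C = 0.01703 × 0.1886 = 0.00321 kg/m³.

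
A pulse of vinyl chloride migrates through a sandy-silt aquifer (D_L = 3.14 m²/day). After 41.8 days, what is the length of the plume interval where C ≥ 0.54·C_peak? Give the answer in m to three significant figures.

36.0 m

The plume is Gaussian with σ = √(2Dt) = √(2 × 3.14 × 41.8) = 16.20 m.
C/C_peak = exp(−Δx²/(2σ²)) = 0.54 ⇒ Δx = σ·√(−2 ln 0.54) = 16.20 × 1.110 = 17.98 m.
Width = 2Δx = 36.0 m.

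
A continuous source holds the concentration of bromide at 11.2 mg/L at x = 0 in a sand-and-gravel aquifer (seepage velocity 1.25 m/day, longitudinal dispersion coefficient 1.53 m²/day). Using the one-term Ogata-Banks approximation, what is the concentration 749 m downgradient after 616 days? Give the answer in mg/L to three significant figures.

For a continuous step input, C/C₀ ≈ ½·erfc((x−vt)/(2√(Dt))).
vt = 1.25 × 616 = 770 m and 2√(Dt) = 2√(1.53 × 616) = 61.40 m.
Argument (x−vt)/(2√(Dt)) = (749 − 770)/61.40 = -0.3420; ½·erfc(-0.3420) = 0.6857.
C = 11.2 × 0.6857 = 7.68 mg/L.

7.68 mg/L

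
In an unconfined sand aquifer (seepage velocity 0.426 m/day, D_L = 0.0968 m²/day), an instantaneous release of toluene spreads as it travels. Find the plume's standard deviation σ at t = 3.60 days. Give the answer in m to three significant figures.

0.835 m

Dispersive spreading gives a Gaussian with σ² = 2Dt; advection only shifts the center.
σ = √(2 × 0.0968 × 3.60) = 0.835 m.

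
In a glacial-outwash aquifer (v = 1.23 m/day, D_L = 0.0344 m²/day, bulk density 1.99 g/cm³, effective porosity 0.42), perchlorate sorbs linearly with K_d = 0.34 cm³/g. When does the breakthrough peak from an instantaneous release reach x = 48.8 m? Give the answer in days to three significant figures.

104 days

Retardation factor R = 1 + ρ_b·K_d/n = 1 + 1.99 × 0.34/0.42 = 2.611.
Sorption retards both mechanisms: v_R = v/R = 0.4711 m/day, D_R = D/R = 0.01318 m²/day.
Peak time from v_R²t² + 2D_R t − x² = 0: t = (√(D_R² + v_R²x²) − D_R)/v_R².
√(D_R² + v_R²x²) = √(0.01318² + 0.4711² × 48.8²) = 22.99; v_R² = 0.2219.
t = (22.99 − 0.01318)/0.2219 = 104 days.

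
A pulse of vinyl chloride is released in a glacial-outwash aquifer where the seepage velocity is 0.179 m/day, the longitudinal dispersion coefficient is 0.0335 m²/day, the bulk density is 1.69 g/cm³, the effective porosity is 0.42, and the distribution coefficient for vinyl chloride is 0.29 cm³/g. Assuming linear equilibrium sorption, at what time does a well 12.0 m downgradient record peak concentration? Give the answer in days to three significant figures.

Retardation factor R = 1 + ρ_b·K_d/n = 1 + 1.69 × 0.29/0.42 = 2.167.
Sorption retards both mechanisms: v_R = v/R = 0.08260 m/day, D_R = D/R = 0.01546 m²/day.
Peak time from v_R²t² + 2D_R t − x² = 0: t = (√(D_R² + v_R²x²) − D_R)/v_R².
√(D_R² + v_R²x²) = √(0.01546² + 0.08260² × 12.0²) = 0.9913; v_R² = 0.006823.
t = (0.9913 − 0.01546)/0.006823 = 143 days.

143 days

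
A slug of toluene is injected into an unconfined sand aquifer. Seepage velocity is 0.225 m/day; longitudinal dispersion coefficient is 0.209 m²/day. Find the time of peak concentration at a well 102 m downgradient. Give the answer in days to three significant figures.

449 days

For the 1D instantaneous-source solution, setting ∂C/∂t = 0 at fixed x gives v²t² + 2Dt − x² = 0, so t = (√(D² + v²x²) − D)/v².
√(D² + v²x²) = √(0.209² + 0.225² × 102²) = 22.95; v² = 0.050625.
t = (22.95 − 0.209)/0.050625 = 449 days (vs. the pure-advection estimate x/v = 453 d).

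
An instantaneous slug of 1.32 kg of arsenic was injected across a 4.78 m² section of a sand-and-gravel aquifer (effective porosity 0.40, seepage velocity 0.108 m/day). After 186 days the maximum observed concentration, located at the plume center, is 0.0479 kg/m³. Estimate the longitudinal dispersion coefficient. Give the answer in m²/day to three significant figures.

0.0889 m²/day

At the plume center C_max = M/(n_e·A·√(4πDt)), so D = M²/(4πt·(n_e·A·C_max)²).
n_e·A·C_max = 0.40 × 4.78 × 0.0479 = 0.09158 kg/m.
D = 1.32²/(4π × 186 × 0.09158²) = 0.0889 m²/day.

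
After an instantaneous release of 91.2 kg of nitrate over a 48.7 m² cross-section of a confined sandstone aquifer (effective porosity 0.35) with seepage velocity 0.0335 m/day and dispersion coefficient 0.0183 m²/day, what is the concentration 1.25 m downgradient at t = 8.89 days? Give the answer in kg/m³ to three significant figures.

0.929 kg/m³

For an instantaneous plane source, C(x,t) = M/(n_e·A·√(4πDt)) · exp(−(x−vt)²/(4Dt)), with n_e·A the pore (flow) area.
Plume center vt = 0.0335 × 8.89 = 0.297815 m, so the well at 1.25 m is 0.952185 m downgradient of the peak.
√(4πDt) = 1.430 m, giving peak height M/(n_e·A·√(4πDt)) = 91.2/(0.35 × 48.7 × 1.430) = 3.742 kg/m³.
(x−vt)²/(4Dt) = (0.952185)²/(4 × 0.0183 × 8.89) = 1.393; exp(−1.393) = 0.2483.
C = 3.742 × 0.2483 = 0.929 kg/m³.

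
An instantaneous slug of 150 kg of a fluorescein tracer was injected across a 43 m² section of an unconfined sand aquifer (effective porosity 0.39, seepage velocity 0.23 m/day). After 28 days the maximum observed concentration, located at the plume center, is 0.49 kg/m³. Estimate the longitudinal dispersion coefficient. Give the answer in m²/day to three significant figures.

At the plume center C_max = M/(n_e·A·√(4πDt)), so D = M²/(4πt·(n_e·A·C_max)²).
n_e·A·C_max = 0.39 × 43 × 0.49 = 8.217 kg/m.
D = 150²/(4π × 28 × 8.217²) = 0.947 m²/day.

0.947 m²/day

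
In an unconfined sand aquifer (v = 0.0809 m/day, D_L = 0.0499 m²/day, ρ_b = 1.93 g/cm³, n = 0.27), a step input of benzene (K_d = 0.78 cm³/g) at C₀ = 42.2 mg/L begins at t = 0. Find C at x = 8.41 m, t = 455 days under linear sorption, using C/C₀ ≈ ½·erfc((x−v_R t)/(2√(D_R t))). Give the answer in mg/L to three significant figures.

Retardation factor R = 1 + ρ_b·K_d/n = 1 + 1.93 × 0.78/0.27 = 6.576.
Sorption retards both mechanisms: v_R = v/R = 0.01230 m/day, D_R = D/R = 0.007588 m²/day.
v_R·t = 0.01230 × 455 = 5.5965 m; 2√(D_R t) = 3.716 m; argument = (8.41 − 5.5965)/3.716 = 0.7571.
C = C₀ × ½·erfc(0.7571) = 42.2 × 0.1422 = 6.00 mg/L.

6.00 mg/L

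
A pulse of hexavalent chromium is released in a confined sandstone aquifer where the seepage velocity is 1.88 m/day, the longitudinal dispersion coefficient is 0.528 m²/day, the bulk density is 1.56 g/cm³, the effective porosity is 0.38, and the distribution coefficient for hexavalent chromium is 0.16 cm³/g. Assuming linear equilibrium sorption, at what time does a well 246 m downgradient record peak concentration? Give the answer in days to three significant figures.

217 days

Retardation factor R = 1 + ρ_b·K_d/n = 1 + 1.56 × 0.16/0.38 = 1.657.
Sorption retards both mechanisms: v_R = v/R = 1.135 m/day, D_R = D/R = 0.3186 m²/day.
Peak time from v_R²t² + 2D_R t − x² = 0: t = (√(D_R² + v_R²x²) − D_R)/v_R².
√(D_R² + v_R²x²) = √(0.3186² + 1.135² × 246²) = 279.2; v_R² = 1.288.
t = (279.2 − 0.3186)/1.288 = 217 days.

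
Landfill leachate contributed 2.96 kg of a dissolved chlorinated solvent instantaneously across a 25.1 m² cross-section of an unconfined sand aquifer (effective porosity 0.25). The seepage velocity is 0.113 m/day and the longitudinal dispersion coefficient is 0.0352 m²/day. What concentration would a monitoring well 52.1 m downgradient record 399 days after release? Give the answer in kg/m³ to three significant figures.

For an instantaneous plane source, C(x,t) = M/(n_e·A·√(4πDt)) · exp(−(x−vt)²/(4Dt)), with n_e·A the pore (flow) area.
Plume center vt = 0.113 × 399 = 45.087 m, so the well at 52.1 m is 7.013 m downgradient of the peak.
√(4πDt) = 13.29 m, giving peak height M/(n_e·A·√(4πDt)) = 2.96/(0.25 × 25.1 × 13.29) = 0.03549 kg/m³.
(x−vt)²/(4Dt) = (7.013)²/(4 × 0.0352 × 399) = 0.8755; exp(−0.8755) = 0.4167.
C = 0.03549 × 0.4167 = 0.0148 kg/m³.

0.0148 kg/m³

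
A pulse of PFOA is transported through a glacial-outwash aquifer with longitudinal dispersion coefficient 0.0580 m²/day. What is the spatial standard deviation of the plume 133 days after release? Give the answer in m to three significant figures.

3.93 m

Dispersive spreading gives a Gaussian with σ² = 2Dt; advection only shifts the center.
σ = √(2 × 0.0580 × 133) = 3.93 m.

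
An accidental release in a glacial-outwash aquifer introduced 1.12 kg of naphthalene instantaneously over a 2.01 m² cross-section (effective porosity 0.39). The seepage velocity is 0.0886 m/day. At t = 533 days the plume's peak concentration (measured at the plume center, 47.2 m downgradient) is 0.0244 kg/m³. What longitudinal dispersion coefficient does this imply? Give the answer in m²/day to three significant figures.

At the plume center C_max = M/(n_e·A·√(4πDt)), so D = M²/(4πt·(n_e·A·C_max)²).
n_e·A·C_max = 0.39 × 2.01 × 0.0244 = 0.01913 kg/m.
D = 1.12²/(4π × 533 × 0.01913²) = 0.512 m²/day.

0.512 m²/day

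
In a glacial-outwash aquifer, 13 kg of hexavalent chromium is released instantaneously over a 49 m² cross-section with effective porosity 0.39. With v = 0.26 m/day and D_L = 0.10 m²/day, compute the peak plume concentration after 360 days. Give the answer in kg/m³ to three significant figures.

0.0320 kg/m³

The peak of an instantaneous 1D plume sits at x = vt; there the Gaussian factor is 1 and C_max = M/(n_e·A·√(4πDt)), where n_e·A is the pore area the mass is dissolved in.
√(4πDt) = √(4π × 0.10 × 360) = 21.27 m, so C_max = 13/(0.39 × 49 × 21.27) = 0.0320 kg/m³.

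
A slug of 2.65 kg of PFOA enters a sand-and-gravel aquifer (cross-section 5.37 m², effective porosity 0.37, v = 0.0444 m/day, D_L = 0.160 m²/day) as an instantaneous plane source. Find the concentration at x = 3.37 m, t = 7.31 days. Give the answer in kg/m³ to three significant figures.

0.0479 kg/m³

For an instantaneous plane source, C(x,t) = M/(n_e·A·√(4πDt)) · exp(−(x−vt)²/(4Dt)), with n_e·A the pore (flow) area.
Plume center vt = 0.0444 × 7.31 = 0.324564 m, so the well at 3.37 m is 3.045436 m downgradient of the peak.
√(4πDt) = 3.834 m, giving peak height M/(n_e·A·√(4πDt)) = 2.65/(0.37 × 5.37 × 3.834) = 0.3479 kg/m³.
(x−vt)²/(4Dt) = (3.045436)²/(4 × 0.160 × 7.31) = 1.982; exp(−1.982) = 0.1378.
C = 0.3479 × 0.1378 = 0.0479 kg/m³.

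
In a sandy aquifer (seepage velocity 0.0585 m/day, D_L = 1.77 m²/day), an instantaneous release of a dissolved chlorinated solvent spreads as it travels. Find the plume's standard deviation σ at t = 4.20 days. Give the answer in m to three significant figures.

3.86 m

Dispersive spreading gives a Gaussian with σ² = 2Dt; advection only shifts the center.
σ = √(2 × 1.77 × 4.20) = 3.86 m.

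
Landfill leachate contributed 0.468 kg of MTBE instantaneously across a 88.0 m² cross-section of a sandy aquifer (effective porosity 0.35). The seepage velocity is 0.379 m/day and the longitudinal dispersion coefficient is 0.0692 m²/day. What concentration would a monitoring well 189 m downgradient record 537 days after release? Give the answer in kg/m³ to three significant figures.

0.000170 kg/m³

For an instantaneous plane source, C(x,t) = M/(n_e·A·√(4πDt)) · exp(−(x−vt)²/(4Dt)), with n_e·A the pore (flow) area.
Plume center vt = 0.379 × 537 = 203.523 m, so the well at 189 m is 14.523 m upgradient of the peak.
√(4πDt) = 21.61 m, giving peak height M/(n_e·A·√(4πDt)) = 0.468/(0.35 × 88.0 × 21.61) = 0.0007031 kg/m³.
(x−vt)²/(4Dt) = (-14.523)²/(4 × 0.0692 × 537) = 1.419; exp(−1.419) = 0.2420.
C = 0.0007031 × 0.2420 = 0.000170 kg/m³.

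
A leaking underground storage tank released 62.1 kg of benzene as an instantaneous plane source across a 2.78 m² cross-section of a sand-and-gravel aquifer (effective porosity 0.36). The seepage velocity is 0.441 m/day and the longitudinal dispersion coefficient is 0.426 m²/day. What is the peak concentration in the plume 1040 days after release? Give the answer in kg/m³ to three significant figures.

The peak of an instantaneous 1D plume sits at x = vt; there the Gaussian factor is 1 and C_max = M/(n_e·A·√(4πDt)), where n_e·A is the pore area the mass is dissolved in.
√(4πDt) = √(4π × 0.426 × 1040) = 74.62 m, so C_max = 62.1/(0.36 × 2.78 × 74.62) = 0.832 kg/m³.

0.832 kg/m³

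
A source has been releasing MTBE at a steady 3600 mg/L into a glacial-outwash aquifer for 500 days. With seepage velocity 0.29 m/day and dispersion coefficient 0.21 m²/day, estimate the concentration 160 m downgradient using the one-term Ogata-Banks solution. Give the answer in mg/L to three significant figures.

541 mg/L

For a continuous step input, C/C₀ ≈ ½·erfc((x−vt)/(2√(Dt))).
vt = 0.29 × 500 = 145 m and 2√(Dt) = 2√(0.21 × 500) = 20.49 m.
Argument (x−vt)/(2√(Dt)) = (160 − 145)/20.49 = 0.7321; ½·erfc(0.7321) = 0.1503.
C = 3600 × 0.1503 = 541 mg/L.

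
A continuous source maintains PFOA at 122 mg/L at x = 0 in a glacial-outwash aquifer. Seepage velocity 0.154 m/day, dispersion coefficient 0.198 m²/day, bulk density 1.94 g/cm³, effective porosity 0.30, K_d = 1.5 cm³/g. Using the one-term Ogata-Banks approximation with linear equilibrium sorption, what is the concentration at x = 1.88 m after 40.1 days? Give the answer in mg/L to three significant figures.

Retardation factor R = 1 + ρ_b·K_d/n = 1 + 1.94 × 1.5/0.30 = 10.70.
Sorption retards both mechanisms: v_R = v/R = 0.01439 m/day, D_R = D/R = 0.01850 m²/day.
v_R·t = 0.01439 × 40.1 = 0.577039 m; 2√(D_R t) = 1.723 m; argument = (1.88 − 0.577039)/1.723 = 0.7562.
C = C₀ × ½·erfc(0.7562) = 122 × 0.1424 = 17.4 mg/L.

17.4 mg/L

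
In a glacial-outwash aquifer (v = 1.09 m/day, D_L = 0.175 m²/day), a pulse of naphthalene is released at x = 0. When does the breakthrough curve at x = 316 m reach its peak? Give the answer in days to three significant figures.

For the 1D instantaneous-source solution, setting ∂C/∂t = 0 at fixed x gives v²t² + 2Dt − x² = 0, so t = (√(D² + v²x²) − D)/v².
√(D² + v²x²) = √(0.175² + 1.09² × 316²) = 344.4; v² = 1.1881.
t = (344.4 − 0.175)/1.1881 = 290 days (vs. the pure-advection estimate x/v = 290 d).

290 days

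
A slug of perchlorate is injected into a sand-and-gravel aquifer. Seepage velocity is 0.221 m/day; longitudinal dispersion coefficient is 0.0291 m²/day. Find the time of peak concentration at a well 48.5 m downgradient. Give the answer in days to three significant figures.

219 days

For the 1D instantaneous-source solution, setting ∂C/∂t = 0 at fixed x gives v²t² + 2Dt − x² = 0, so t = (√(D² + v²x²) − D)/v².
√(D² + v²x²) = √(0.0291² + 0.221² × 48.5²) = 10.72; v² = 0.048841.
t = (10.72 − 0.0291)/0.048841 = 219 days (vs. the pure-advection estimate x/v = 219 d).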